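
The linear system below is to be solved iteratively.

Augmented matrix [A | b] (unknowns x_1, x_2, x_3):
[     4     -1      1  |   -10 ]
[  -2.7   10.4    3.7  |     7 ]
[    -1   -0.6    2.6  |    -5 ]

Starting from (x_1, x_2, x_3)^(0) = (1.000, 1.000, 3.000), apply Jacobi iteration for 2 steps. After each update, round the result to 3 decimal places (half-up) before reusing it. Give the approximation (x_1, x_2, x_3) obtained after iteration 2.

(-2.207, 0.360, -3.108)

Iteration 1:
  x_1 = (-10 - (-1)·1.000 - (1)·3.000) / (4) = -3.000
  x_2 = (7 - (-2.7)·1.000 - (3.7)·3.000) / (10.4) = -0.135
  x_3 = (-5 - (-1)·1.000 - (-0.6)·1.000) / (2.6) = -1.308
Iteration 2:
  x_1 = (-10 - (-1)·-0.135 - (1)·-1.308) / (4) = -2.207
  x_2 = (7 - (-2.7)·-3.000 - (3.7)·-1.308) / (10.4) = 0.360
  x_3 = (-5 - (-1)·-3.000 - (-0.6)·-0.135) / (2.6) = -3.108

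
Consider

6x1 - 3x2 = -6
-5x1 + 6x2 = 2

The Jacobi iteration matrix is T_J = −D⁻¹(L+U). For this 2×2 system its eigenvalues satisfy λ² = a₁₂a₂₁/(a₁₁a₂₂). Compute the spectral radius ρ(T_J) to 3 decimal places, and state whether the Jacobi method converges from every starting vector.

0.645

a₁₂a₂₁/(a₁₁a₂₂) = (-3)·(-5) / ((6)·(6)) = 0.416667
ρ = √|0.416667| = √0.416667 = 0.645
ρ < 1, so Jacobi converges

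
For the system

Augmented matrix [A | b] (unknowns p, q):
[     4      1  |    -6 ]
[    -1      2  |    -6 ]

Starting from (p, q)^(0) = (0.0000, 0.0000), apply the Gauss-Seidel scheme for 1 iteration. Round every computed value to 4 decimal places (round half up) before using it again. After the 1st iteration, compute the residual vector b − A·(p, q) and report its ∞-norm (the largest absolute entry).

Iteration 1:
  p = (-6 - (1)·0.0000) / (4) = -1.5000
  q = (-6 - (-1)·-1.5000) / (2) = -3.7500
Residual b − A·x = (3.7500, 0.0000); ∞-norm = 3.7500

3.7500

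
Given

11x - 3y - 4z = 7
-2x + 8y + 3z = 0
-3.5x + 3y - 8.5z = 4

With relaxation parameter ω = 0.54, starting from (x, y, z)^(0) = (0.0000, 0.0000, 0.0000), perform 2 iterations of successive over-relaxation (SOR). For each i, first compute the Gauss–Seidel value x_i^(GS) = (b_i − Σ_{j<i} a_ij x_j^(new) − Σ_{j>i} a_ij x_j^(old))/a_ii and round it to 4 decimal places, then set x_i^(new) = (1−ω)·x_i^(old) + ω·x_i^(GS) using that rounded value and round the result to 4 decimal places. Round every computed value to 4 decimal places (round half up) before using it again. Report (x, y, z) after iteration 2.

(0.4454, 0.1466, -0.4732)

Iteration 1:
  x: GS value = (7 - (-3)·0.0000 - (-4)·0.0000) / (11) = 0.6364;  x ← (1−ω)·0.0000 + ω·0.6364 = 0.3437
  y: GS value = (0 - (-2)·0.3437 - (3)·0.0000) / (8) = 0.0859;  y ← (1−ω)·0.0000 + ω·0.0859 = 0.0464
  z: GS value = (4 - (-3.5)·0.3437 - (3)·0.0464) / (-8.5) = -0.5957;  z ← (1−ω)·0.0000 + ω·-0.5957 = -0.3217
Iteration 2:
  x: GS value = (7 - (-3)·0.0464 - (-4)·-0.3217) / (11) = 0.5320;  x ← (1−ω)·0.3437 + ω·0.5320 = 0.4454
  y: GS value = (0 - (-2)·0.4454 - (3)·-0.3217) / (8) = 0.2320;  y ← (1−ω)·0.0464 + ω·0.2320 = 0.1466
  z: GS value = (4 - (-3.5)·0.4454 - (3)·0.1466) / (-8.5) = -0.6022;  z ← (1−ω)·-0.3217 + ω·-0.6022 = -0.4732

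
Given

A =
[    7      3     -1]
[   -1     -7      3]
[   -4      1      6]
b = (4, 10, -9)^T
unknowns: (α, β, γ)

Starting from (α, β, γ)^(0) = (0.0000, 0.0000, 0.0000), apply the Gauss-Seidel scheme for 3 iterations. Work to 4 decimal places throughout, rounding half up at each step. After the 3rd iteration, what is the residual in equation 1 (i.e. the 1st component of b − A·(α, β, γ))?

Iteration 1:
  α = (4 - (3)·0.0000 - (-1)·0.0000) / (7) = 0.5714
  β = (10 - (-1)·0.5714 - (3)·0.0000) / (-7) = -1.5102
  γ = (-9 - (-4)·0.5714 - (1)·-1.5102) / (6) = -0.8674
Iteration 2:
  α = (4 - (3)·-1.5102 - (-1)·-0.8674) / (7) = 1.0947
  β = (10 - (-1)·1.0947 - (3)·-0.8674) / (-7) = -1.9567
  γ = (-9 - (-4)·1.0947 - (1)·-1.9567) / (6) = -0.4441
Iteration 3:
  α = (4 - (3)·-1.9567 - (-1)·-0.4441) / (7) = 1.3466
  β = (10 - (-1)·1.3466 - (3)·-0.4441) / (-7) = -1.8113
  γ = (-9 - (-4)·1.3466 - (1)·-1.8113) / (6) = -0.3004
Residual b − A·x = (-0.2927, -0.4313, 0.0001)

-0.2927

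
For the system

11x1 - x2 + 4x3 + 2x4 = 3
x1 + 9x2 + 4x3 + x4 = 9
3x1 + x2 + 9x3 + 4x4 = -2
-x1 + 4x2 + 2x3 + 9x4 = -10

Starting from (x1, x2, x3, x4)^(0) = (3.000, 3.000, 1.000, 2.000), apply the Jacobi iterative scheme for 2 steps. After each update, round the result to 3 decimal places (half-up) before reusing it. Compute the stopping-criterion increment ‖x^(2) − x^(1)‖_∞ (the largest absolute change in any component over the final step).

3.319

Iteration 1:
  x1 = (3 - (-1)·3.000 - (4)·1.000 - (2)·2.000) / (11) = -0.182
  x2 = (9 - (1)·3.000 - (4)·1.000 - (1)·2.000) / (9) = 0.000
  x3 = (-2 - (3)·3.000 - (1)·3.000 - (4)·2.000) / (9) = -2.444
  x4 = (-10 - (-1)·3.000 - (4)·3.000 - (2)·1.000) / (9) = -2.333
Iteration 2:
  x1 = (3 - (-1)·0.000 - (4)·-2.444 - (2)·-2.333) / (11) = 1.586
  x2 = (9 - (1)·-0.182 - (4)·-2.444 - (1)·-2.333) / (9) = 2.366
  x3 = (-2 - (3)·-0.182 - (1)·0.000 - (4)·-2.333) / (9) = 0.875
  x4 = (-10 - (-1)·-0.182 - (4)·0.000 - (2)·-2.444) / (9) = -0.588
Change: (1.768, 2.366, 3.319, 1.745) → max |·| = 3.319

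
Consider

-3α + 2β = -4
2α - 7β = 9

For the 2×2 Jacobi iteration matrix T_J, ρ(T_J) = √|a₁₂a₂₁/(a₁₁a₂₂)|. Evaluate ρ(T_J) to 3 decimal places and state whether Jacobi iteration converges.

a₁₂a₂₁/(a₁₁a₂₂) = (2)·(2) / ((-3)·(-7)) = 0.190476
ρ = √|0.190476| = √0.190476 = 0.436
ρ < 1, so Jacobi converges

0.436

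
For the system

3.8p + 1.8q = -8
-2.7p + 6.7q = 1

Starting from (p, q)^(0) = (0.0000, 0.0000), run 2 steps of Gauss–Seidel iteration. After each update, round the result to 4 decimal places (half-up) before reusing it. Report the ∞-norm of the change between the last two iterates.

Iteration 1:
  p = (-8 - (1.8)·0.0000) / (3.8) = -2.1053
  q = (1 - (-2.7)·-2.1053) / (6.7) = -0.6992
Iteration 2:
  p = (-8 - (1.8)·-0.6992) / (3.8) = -1.7741
  q = (1 - (-2.7)·-1.7741) / (6.7) = -0.5657
Change: (0.3312, 0.1335) → max |·| = 0.3312

0.3312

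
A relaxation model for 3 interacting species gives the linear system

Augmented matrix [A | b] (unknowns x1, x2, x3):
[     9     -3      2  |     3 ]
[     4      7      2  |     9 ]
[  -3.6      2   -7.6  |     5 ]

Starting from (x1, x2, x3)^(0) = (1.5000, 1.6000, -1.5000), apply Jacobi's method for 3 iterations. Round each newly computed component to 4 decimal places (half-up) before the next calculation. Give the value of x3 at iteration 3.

-0.8217

Iteration 1:
  x1 = (3 - (-3)·1.6000 - (2)·-1.5000) / (9) = 1.2000
  x2 = (9 - (4)·1.5000 - (2)·-1.5000) / (7) = 0.8571
  x3 = (5 - (-3.6)·1.5000 - (2)·1.6000) / (-7.6) = -0.9474
Iteration 2:
  x1 = (3 - (-3)·0.8571 - (2)·-0.9474) / (9) = 0.8296
  x2 = (9 - (4)·1.2000 - (2)·-0.9474) / (7) = 0.8707
  x3 = (5 - (-3.6)·1.2000 - (2)·0.8571) / (-7.6) = -1.0008
Iteration 3:
  x1 = (3 - (-3)·0.8707 - (2)·-1.0008) / (9) = 0.8460
  x2 = (9 - (4)·0.8296 - (2)·-1.0008) / (7) = 1.0976
  x3 = (5 - (-3.6)·0.8296 - (2)·0.8707) / (-7.6) = -0.8217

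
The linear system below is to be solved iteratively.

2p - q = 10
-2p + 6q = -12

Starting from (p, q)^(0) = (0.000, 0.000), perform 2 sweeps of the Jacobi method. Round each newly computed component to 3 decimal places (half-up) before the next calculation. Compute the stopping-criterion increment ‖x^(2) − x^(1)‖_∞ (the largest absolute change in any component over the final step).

1.667

Iteration 1:
  p = (10 - (-1)·0.000) / (2) = 5.000
  q = (-12 - (-2)·0.000) / (6) = -2.000
Iteration 2:
  p = (10 - (-1)·-2.000) / (2) = 4.000
  q = (-12 - (-2)·5.000) / (6) = -0.333
Change: (-1.000, 1.667) → max |·| = 1.667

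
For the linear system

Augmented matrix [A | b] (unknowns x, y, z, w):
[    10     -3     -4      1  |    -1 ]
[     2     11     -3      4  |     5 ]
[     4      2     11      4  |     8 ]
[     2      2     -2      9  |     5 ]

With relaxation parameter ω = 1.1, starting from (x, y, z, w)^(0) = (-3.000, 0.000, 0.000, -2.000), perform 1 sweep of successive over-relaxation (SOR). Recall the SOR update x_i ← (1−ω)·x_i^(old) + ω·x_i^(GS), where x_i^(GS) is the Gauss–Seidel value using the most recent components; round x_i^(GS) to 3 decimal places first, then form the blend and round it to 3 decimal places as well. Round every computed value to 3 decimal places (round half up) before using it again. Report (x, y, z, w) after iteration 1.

Iteration 1:
  x: GS value = (-1 - (-3)·0.000 - (-4)·0.000 - (1)·-2.000) / (10) = 0.100;  x ← (1−ω)·-3.000 + ω·0.100 = 0.410
  y: GS value = (5 - (2)·0.410 - (-3)·0.000 - (4)·-2.000) / (11) = 1.107;  y ← (1−ω)·0.000 + ω·1.107 = 1.218
  z: GS value = (8 - (4)·0.410 - (2)·1.218 - (4)·-2.000) / (11) = 1.084;  z ← (1−ω)·0.000 + ω·1.084 = 1.192
  w: GS value = (5 - (2)·0.410 - (2)·1.218 - (-2)·1.192) / (9) = 0.459;  w ← (1−ω)·-2.000 + ω·0.459 = 0.705

(0.410, 1.218, 1.192, 0.705)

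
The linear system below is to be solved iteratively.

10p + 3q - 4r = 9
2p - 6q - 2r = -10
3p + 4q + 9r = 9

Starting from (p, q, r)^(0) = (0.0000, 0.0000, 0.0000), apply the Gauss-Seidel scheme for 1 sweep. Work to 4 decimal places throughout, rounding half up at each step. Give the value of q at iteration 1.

Iteration 1:
  p = (9 - (3)·0.0000 - (-4)·0.0000) / (10) = 0.9000
  q = (-10 - (2)·0.9000 - (-2)·0.0000) / (-6) = 1.9667
  r = (9 - (3)·0.9000 - (4)·1.9667) / (9) = -0.1741

1.9667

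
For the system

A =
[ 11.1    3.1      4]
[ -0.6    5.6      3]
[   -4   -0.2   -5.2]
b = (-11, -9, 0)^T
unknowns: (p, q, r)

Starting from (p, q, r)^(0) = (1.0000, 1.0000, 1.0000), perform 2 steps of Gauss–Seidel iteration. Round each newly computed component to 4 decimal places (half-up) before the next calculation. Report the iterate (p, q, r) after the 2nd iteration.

Iteration 1:
  p = (-11 - (3.1)·1.0000 - (4)·1.0000) / (11.1) = -1.6306
  q = (-9 - (-0.6)·-1.6306 - (3)·1.0000) / (5.6) = -2.3176
  r = (0 - (-4)·-1.6306 - (-0.2)·-2.3176) / (-5.2) = 1.3434
Iteration 2:
  p = (-11 - (3.1)·-2.3176 - (4)·1.3434) / (11.1) = -0.8278
  q = (-9 - (-0.6)·-0.8278 - (3)·1.3434) / (5.6) = -2.4155
  r = (0 - (-4)·-0.8278 - (-0.2)·-2.4155) / (-5.2) = 0.7297

(-0.8278, -2.4155, 0.7297)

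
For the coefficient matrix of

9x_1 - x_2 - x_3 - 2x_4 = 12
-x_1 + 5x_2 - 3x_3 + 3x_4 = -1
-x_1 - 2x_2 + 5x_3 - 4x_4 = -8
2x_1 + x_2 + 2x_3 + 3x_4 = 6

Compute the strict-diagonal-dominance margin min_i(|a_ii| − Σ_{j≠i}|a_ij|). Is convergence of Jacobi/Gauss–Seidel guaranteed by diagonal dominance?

row 1: |9| − (1+1+2) = 5
row 2: |5| − (1+3+3) = -2
row 3: |5| − (1+2+4) = -2
row 4: |3| − (2+1+2) = -2
minimum over rows = -2 → not strictly diagonally dominant

-2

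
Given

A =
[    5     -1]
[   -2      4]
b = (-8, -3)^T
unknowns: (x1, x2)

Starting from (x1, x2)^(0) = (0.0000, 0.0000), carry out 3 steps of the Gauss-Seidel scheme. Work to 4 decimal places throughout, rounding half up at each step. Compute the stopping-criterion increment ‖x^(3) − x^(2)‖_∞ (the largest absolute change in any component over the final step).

Iteration 1:
  x1 = (-8 - (-1)·0.0000) / (5) = -1.6000
  x2 = (-3 - (-2)·-1.6000) / (4) = -1.5500
Iteration 2:
  x1 = (-8 - (-1)·-1.5500) / (5) = -1.9100
  x2 = (-3 - (-2)·-1.9100) / (4) = -1.7050
Iteration 3:
  x1 = (-8 - (-1)·-1.7050) / (5) = -1.9410
  x2 = (-3 - (-2)·-1.9410) / (4) = -1.7205
Change: (-0.0310, -0.0155) → max |·| = 0.0310

0.0310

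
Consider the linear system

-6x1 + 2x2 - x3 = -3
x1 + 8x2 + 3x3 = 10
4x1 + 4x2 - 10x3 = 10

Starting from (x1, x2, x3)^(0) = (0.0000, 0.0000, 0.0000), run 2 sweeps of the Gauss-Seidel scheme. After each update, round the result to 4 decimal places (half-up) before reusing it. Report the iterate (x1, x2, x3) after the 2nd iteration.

Iteration 1:
  x1 = (-3 - (2)·0.0000 - (-1)·0.0000) / (-6) = 0.5000
  x2 = (10 - (1)·0.5000 - (3)·0.0000) / (8) = 1.1875
  x3 = (10 - (4)·0.5000 - (4)·1.1875) / (-10) = -0.3250
Iteration 2:
  x1 = (-3 - (2)·1.1875 - (-1)·-0.3250) / (-6) = 0.9500
  x2 = (10 - (1)·0.9500 - (3)·-0.3250) / (8) = 1.2531
  x3 = (10 - (4)·0.9500 - (4)·1.2531) / (-10) = -0.1188

(0.9500, 1.2531, -0.1188)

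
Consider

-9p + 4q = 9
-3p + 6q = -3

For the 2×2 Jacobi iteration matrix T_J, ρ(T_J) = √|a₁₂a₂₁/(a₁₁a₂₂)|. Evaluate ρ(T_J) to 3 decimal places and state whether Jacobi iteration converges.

0.471

a₁₂a₂₁/(a₁₁a₂₂) = (4)·(-3) / ((-9)·(6)) = 0.222222
ρ = √|0.222222| = √0.222222 = 0.471
ρ < 1, so Jacobi converges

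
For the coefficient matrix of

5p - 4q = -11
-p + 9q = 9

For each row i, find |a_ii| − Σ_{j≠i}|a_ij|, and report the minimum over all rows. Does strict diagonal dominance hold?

row 1: |5| − (4) = 1
row 2: |9| − (1) = 8
minimum over rows = 1 → strictly diagonally dominant (convergence guaranteed)

1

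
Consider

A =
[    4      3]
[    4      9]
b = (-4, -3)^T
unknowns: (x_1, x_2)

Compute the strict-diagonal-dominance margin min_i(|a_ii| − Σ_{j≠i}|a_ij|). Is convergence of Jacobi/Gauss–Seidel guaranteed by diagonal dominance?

row 1: |4| − (3) = 1
row 2: |9| − (4) = 5
minimum over rows = 1 → strictly diagonally dominant (convergence guaranteed)

1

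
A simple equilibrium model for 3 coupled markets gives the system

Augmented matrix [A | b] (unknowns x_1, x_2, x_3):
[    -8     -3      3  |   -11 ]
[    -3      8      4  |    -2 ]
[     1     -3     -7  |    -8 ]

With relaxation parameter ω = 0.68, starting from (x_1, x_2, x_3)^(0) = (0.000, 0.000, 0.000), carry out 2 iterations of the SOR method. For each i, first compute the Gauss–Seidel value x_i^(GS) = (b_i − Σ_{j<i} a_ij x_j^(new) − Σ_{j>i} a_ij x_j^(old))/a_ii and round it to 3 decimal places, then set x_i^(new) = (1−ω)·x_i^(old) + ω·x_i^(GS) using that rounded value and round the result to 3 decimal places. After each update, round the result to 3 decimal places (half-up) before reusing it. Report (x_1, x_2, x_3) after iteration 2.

Iteration 1:
  x_1: GS value = (-11 - (-3)·0.000 - (3)·0.000) / (-8) = 1.375;  x_1 ← (1−ω)·0.000 + ω·1.375 = 0.935
  x_2: GS value = (-2 - (-3)·0.935 - (4)·0.000) / (8) = 0.101;  x_2 ← (1−ω)·0.000 + ω·0.101 = 0.069
  x_3: GS value = (-8 - (1)·0.935 - (-3)·0.069) / (-7) = 1.247;  x_3 ← (1−ω)·0.000 + ω·1.247 = 0.848
Iteration 2:
  x_1: GS value = (-11 - (-3)·0.069 - (3)·0.848) / (-8) = 1.667;  x_1 ← (1−ω)·0.935 + ω·1.667 = 1.433
  x_2: GS value = (-2 - (-3)·1.433 - (4)·0.848) / (8) = -0.137;  x_2 ← (1−ω)·0.069 + ω·-0.137 = -0.071
  x_3: GS value = (-8 - (1)·1.433 - (-3)·-0.071) / (-7) = 1.378;  x_3 ← (1−ω)·0.848 + ω·1.378 = 1.208

(1.433, -0.071, 1.208)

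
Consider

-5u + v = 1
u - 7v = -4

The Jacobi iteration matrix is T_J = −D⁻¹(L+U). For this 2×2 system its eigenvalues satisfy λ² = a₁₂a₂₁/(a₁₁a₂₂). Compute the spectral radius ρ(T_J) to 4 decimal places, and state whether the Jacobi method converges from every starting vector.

a₁₂a₂₁/(a₁₁a₂₂) = (1)·(1) / ((-5)·(-7)) = 0.028571
ρ = √|0.028571| = √0.028571 = 0.1690
ρ < 1, so Jacobi converges

0.1690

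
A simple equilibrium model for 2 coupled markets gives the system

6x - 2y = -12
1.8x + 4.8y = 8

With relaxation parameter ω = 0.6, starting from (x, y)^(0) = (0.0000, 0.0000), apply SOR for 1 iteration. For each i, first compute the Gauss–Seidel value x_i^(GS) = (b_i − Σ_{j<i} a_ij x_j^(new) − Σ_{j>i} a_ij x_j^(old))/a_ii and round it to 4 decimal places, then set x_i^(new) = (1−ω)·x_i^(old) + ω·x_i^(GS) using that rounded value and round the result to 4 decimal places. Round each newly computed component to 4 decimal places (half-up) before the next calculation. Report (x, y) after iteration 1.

Iteration 1:
  x: GS value = (-12 - (-2)·0.0000) / (6) = -2.0000;  x ← (1−ω)·0.0000 + ω·-2.0000 = -1.2000
  y: GS value = (8 - (1.8)·-1.2000) / (4.8) = 2.1167;  y ← (1−ω)·0.0000 + ω·2.1167 = 1.2700

(-1.2000, 1.2700)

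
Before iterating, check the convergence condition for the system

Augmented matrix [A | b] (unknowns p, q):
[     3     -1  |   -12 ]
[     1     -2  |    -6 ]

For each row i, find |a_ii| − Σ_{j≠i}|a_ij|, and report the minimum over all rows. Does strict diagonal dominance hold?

1

row 1: |3| − (1) = 2
row 2: |-2| − (1) = 1
minimum over rows = 1 → strictly diagonally dominant (convergence guaranteed)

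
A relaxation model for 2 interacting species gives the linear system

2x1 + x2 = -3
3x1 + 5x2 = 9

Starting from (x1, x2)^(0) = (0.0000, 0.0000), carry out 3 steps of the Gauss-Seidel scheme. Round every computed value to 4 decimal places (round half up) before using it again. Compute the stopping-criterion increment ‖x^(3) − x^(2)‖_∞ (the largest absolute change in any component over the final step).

0.4050

Iteration 1:
  x1 = (-3 - (1)·0.0000) / (2) = -1.5000
  x2 = (9 - (3)·-1.5000) / (5) = 2.7000
Iteration 2:
  x1 = (-3 - (1)·2.7000) / (2) = -2.8500
  x2 = (9 - (3)·-2.8500) / (5) = 3.5100
Iteration 3:
  x1 = (-3 - (1)·3.5100) / (2) = -3.2550
  x2 = (9 - (3)·-3.2550) / (5) = 3.7530
Change: (-0.4050, 0.2430) → max |·| = 0.4050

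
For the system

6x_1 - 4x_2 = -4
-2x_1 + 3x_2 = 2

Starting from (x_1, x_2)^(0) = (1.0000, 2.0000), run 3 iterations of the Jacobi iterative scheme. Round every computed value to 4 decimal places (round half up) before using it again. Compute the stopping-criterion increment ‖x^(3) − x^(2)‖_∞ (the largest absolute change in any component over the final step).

0.2963

Iteration 1:
  x_1 = (-4 - (-4)·2.0000) / (6) = 0.6667
  x_2 = (2 - (-2)·1.0000) / (3) = 1.3333
Iteration 2:
  x_1 = (-4 - (-4)·1.3333) / (6) = 0.2222
  x_2 = (2 - (-2)·0.6667) / (3) = 1.1111
Iteration 3:
  x_1 = (-4 - (-4)·1.1111) / (6) = 0.0741
  x_2 = (2 - (-2)·0.2222) / (3) = 0.8148
Change: (-0.1481, -0.2963) → max |·| = 0.2963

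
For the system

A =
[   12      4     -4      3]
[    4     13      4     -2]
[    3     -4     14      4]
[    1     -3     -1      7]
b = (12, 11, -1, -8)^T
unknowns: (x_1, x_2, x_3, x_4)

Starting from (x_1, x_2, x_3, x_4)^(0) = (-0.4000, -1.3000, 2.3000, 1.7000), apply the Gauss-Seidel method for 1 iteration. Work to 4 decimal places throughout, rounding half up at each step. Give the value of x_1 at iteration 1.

Iteration 1:
  x_1 = (12 - (4)·-1.3000 - (-4)·2.3000 - (3)·1.7000) / (12) = 1.7750
  x_2 = (11 - (4)·1.7750 - (4)·2.3000 - (-2)·1.7000) / (13) = -0.1462
  x_3 = (-1 - (3)·1.7750 - (-4)·-0.1462 - (4)·1.7000) / (14) = -0.9793
  x_4 = (-8 - (1)·1.7750 - (-3)·-0.1462 - (-1)·-0.9793) / (7) = -1.5990

1.7750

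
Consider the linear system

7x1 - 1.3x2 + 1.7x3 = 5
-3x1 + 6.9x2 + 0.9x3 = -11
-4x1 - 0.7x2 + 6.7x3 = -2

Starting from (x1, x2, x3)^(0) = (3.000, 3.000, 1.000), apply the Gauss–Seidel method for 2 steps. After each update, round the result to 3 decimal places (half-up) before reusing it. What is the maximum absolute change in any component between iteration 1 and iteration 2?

0.596

Iteration 1:
  x1 = (5 - (-1.3)·3.000 - (1.7)·1.000) / (7) = 1.029
  x2 = (-11 - (-3)·1.029 - (0.9)·1.000) / (6.9) = -1.277
  x3 = (-2 - (-4)·1.029 - (-0.7)·-1.277) / (6.7) = 0.182
Iteration 2:
  x1 = (5 - (-1.3)·-1.277 - (1.7)·0.182) / (7) = 0.433
  x2 = (-11 - (-3)·0.433 - (0.9)·0.182) / (6.9) = -1.430
  x3 = (-2 - (-4)·0.433 - (-0.7)·-1.430) / (6.7) = -0.189
Change: (-0.596, -0.153, -0.371) → max |·| = 0.596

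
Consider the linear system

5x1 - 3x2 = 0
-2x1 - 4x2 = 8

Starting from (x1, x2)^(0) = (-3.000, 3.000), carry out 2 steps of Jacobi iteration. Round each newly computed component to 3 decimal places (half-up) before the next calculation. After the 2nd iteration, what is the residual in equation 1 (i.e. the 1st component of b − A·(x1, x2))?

-7.200

Iteration 1:
  x1 = (0 - (-3)·3.000) / (5) = 1.800
  x2 = (8 - (-2)·-3.000) / (-4) = -0.500
Iteration 2:
  x1 = (0 - (-3)·-0.500) / (5) = -0.300
  x2 = (8 - (-2)·1.800) / (-4) = -2.900
Residual b − A·x = (-7.200, -4.200)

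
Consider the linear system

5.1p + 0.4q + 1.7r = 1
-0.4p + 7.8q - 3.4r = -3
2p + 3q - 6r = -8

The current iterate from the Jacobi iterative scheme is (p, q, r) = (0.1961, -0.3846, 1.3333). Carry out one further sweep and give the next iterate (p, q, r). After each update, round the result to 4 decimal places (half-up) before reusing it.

One sweep:
  p = (1 - (0.4)·-0.3846 - (1.7)·1.3333) / (5.1) = -0.2182
  q = (-3 - (-0.4)·0.1961 - (-3.4)·1.3333) / (7.8) = 0.2066
  r = (-8 - (2)·0.1961 - (3)·-0.3846) / (-6) = 1.2064

(-0.2182, 0.2066, 1.2064)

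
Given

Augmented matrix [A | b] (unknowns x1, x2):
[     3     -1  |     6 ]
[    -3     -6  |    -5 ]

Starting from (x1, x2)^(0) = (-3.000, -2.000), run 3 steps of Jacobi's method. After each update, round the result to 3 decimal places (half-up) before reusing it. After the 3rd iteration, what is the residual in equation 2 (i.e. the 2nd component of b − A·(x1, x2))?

Iteration 1:
  x1 = (6 - (-1)·-2.000) / (3) = 1.333
  x2 = (-5 - (-3)·-3.000) / (-6) = 2.333
Iteration 2:
  x1 = (6 - (-1)·2.333) / (3) = 2.778
  x2 = (-5 - (-3)·1.333) / (-6) = 0.167
Iteration 3:
  x1 = (6 - (-1)·0.167) / (3) = 2.056
  x2 = (-5 - (-3)·2.778) / (-6) = -0.556
Residual b − A·x = (-0.724, -2.168)

-2.168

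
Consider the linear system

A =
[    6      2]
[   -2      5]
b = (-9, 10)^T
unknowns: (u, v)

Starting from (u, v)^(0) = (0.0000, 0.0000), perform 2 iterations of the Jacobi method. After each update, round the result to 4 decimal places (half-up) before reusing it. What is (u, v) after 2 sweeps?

Iteration 1:
  u = (-9 - (2)·0.0000) / (6) = -1.5000
  v = (10 - (-2)·0.0000) / (5) = 2.0000
Iteration 2:
  u = (-9 - (2)·2.0000) / (6) = -2.1667
  v = (10 - (-2)·-1.5000) / (5) = 1.4000

(-2.1667, 1.4000)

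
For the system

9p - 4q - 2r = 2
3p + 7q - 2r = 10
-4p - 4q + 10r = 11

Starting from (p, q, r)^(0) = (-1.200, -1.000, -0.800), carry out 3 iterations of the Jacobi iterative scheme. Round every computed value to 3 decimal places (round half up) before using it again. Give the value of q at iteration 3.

Iteration 1:
  p = (2 - (-4)·-1.000 - (-2)·-0.800) / (9) = -0.400
  q = (10 - (3)·-1.200 - (-2)·-0.800) / (7) = 1.714
  r = (11 - (-4)·-1.200 - (-4)·-1.000) / (10) = 0.220
Iteration 2:
  p = (2 - (-4)·1.714 - (-2)·0.220) / (9) = 1.033
  q = (10 - (3)·-0.400 - (-2)·0.220) / (7) = 1.663
  r = (11 - (-4)·-0.400 - (-4)·1.714) / (10) = 1.626
Iteration 3:
  p = (2 - (-4)·1.663 - (-2)·1.626) / (9) = 1.323
  q = (10 - (3)·1.033 - (-2)·1.626) / (7) = 1.450
  r = (11 - (-4)·1.033 - (-4)·1.663) / (10) = 2.178

1.450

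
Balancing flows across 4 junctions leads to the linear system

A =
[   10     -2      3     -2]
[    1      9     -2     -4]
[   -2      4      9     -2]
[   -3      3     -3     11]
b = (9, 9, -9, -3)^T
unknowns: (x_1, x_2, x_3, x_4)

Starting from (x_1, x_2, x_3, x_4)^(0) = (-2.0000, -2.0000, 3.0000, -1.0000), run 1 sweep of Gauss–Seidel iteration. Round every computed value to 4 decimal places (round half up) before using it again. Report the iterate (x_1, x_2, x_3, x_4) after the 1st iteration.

(-0.6000, 1.2889, -1.9284, -1.3138)

Iteration 1:
  x_1 = (9 - (-2)·-2.0000 - (3)·3.0000 - (-2)·-1.0000) / (10) = -0.6000
  x_2 = (9 - (1)·-0.6000 - (-2)·3.0000 - (-4)·-1.0000) / (9) = 1.2889
  x_3 = (-9 - (-2)·-0.6000 - (4)·1.2889 - (-2)·-1.0000) / (9) = -1.9284
  x_4 = (-3 - (-3)·-0.6000 - (3)·1.2889 - (-3)·-1.9284) / (11) = -1.3138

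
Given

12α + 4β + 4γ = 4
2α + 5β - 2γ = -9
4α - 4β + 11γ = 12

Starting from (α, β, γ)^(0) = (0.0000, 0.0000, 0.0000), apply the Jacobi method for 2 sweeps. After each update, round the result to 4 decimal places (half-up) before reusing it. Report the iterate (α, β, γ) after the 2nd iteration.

(0.5697, -1.4970, 0.3152)

Iteration 1:
  α = (4 - (4)·0.0000 - (4)·0.0000) / (12) = 0.3333
  β = (-9 - (2)·0.0000 - (-2)·0.0000) / (5) = -1.8000
  γ = (12 - (4)·0.0000 - (-4)·0.0000) / (11) = 1.0909
Iteration 2:
  α = (4 - (4)·-1.8000 - (4)·1.0909) / (12) = 0.5697
  β = (-9 - (2)·0.3333 - (-2)·1.0909) / (5) = -1.4970
  γ = (12 - (4)·0.3333 - (-4)·-1.8000) / (11) = 0.3152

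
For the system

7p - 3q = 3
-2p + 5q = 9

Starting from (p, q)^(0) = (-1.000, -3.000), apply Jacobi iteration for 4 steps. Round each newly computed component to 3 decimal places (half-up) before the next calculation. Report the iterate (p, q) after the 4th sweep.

Iteration 1:
  p = (3 - (-3)·-3.000) / (7) = -0.857
  q = (9 - (-2)·-1.000) / (5) = 1.400
Iteration 2:
  p = (3 - (-3)·1.400) / (7) = 1.029
  q = (9 - (-2)·-0.857) / (5) = 1.457
Iteration 3:
  p = (3 - (-3)·1.457) / (7) = 1.053
  q = (9 - (-2)·1.029) / (5) = 2.212
Iteration 4:
  p = (3 - (-3)·2.212) / (7) = 1.377
  q = (9 - (-2)·1.053) / (5) = 2.221

(1.377, 2.221)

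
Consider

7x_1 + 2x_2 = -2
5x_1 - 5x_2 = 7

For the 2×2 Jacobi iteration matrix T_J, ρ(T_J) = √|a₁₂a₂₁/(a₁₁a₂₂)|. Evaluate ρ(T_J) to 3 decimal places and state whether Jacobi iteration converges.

0.535

a₁₂a₂₁/(a₁₁a₂₂) = (2)·(5) / ((7)·(-5)) = -0.285714
ρ = √|-0.285714| = √0.285714 = 0.535
ρ < 1, so Jacobi converges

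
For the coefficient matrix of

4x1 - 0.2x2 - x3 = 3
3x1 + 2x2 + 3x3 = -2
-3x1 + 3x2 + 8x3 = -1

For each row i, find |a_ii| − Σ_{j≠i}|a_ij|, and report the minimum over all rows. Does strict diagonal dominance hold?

-4

row 1: |4| − (0.2+1) = 2.8
row 2: |2| − (3+3) = -4
row 3: |8| − (3+3) = 2
minimum over rows = -4 → not strictly diagonally dominant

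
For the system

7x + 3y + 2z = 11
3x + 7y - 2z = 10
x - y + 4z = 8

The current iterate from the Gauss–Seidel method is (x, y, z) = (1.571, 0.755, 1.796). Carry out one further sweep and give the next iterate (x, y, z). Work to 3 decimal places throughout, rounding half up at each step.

One sweep:
  x = (11 - (3)·0.755 - (2)·1.796) / (7) = 0.735
  y = (10 - (3)·0.735 - (-2)·1.796) / (7) = 1.627
  z = (8 - (1)·0.735 - (-1)·1.627) / (4) = 2.223

(0.735, 1.627, 2.223)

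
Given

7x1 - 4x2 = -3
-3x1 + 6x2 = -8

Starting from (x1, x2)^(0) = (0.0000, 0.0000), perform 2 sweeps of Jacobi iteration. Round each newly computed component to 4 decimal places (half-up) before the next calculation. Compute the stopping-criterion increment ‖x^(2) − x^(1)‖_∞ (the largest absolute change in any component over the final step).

0.7619

Iteration 1:
  x1 = (-3 - (-4)·0.0000) / (7) = -0.4286
  x2 = (-8 - (-3)·0.0000) / (6) = -1.3333
Iteration 2:
  x1 = (-3 - (-4)·-1.3333) / (7) = -1.1905
  x2 = (-8 - (-3)·-0.4286) / (6) = -1.5476
Change: (-0.7619, -0.2143) → max |·| = 0.7619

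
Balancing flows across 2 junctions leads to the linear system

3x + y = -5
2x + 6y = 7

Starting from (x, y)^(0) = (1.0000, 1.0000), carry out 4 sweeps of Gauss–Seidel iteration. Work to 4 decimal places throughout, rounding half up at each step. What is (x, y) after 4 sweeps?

(-2.3121, 1.9374)

Iteration 1:
  x = (-5 - (1)·1.0000) / (3) = -2.0000
  y = (7 - (2)·-2.0000) / (6) = 1.8333
Iteration 2:
  x = (-5 - (1)·1.8333) / (3) = -2.2778
  y = (7 - (2)·-2.2778) / (6) = 1.9259
Iteration 3:
  x = (-5 - (1)·1.9259) / (3) = -2.3086
  y = (7 - (2)·-2.3086) / (6) = 1.9362
Iteration 4:
  x = (-5 - (1)·1.9362) / (3) = -2.3121
  y = (7 - (2)·-2.3121) / (6) = 1.9374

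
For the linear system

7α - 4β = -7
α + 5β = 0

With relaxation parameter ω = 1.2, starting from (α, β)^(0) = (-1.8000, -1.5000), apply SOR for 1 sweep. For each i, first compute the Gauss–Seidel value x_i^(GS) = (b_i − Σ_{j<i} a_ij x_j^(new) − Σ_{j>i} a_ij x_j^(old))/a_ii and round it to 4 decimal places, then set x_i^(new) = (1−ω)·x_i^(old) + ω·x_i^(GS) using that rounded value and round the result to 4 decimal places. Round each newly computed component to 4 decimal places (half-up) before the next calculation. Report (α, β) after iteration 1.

Iteration 1:
  α: GS value = (-7 - (-4)·-1.5000) / (7) = -1.8571;  α ← (1−ω)·-1.8000 + ω·-1.8571 = -1.8685
  β: GS value = (0 - (1)·-1.8685) / (5) = 0.3737;  β ← (1−ω)·-1.5000 + ω·0.3737 = 0.7484

(-1.8685, 0.7484)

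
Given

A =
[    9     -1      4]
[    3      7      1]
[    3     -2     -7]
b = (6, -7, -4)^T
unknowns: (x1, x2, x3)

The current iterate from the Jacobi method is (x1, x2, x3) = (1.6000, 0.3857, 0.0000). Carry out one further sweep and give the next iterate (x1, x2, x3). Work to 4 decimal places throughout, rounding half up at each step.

(0.7095, -1.6857, 1.1469)

One sweep:
  x1 = (6 - (-1)·0.3857 - (4)·0.0000) / (9) = 0.7095
  x2 = (-7 - (3)·1.6000 - (1)·0.0000) / (7) = -1.6857
  x3 = (-4 - (3)·1.6000 - (-2)·0.3857) / (-7) = 1.1469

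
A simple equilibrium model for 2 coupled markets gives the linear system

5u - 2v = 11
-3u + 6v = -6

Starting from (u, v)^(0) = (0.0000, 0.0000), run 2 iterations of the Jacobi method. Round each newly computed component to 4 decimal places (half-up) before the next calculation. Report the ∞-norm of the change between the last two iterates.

1.1000

Iteration 1:
  u = (11 - (-2)·0.0000) / (5) = 2.2000
  v = (-6 - (-3)·0.0000) / (6) = -1.0000
Iteration 2:
  u = (11 - (-2)·-1.0000) / (5) = 1.8000
  v = (-6 - (-3)·2.2000) / (6) = 0.1000
Change: (-0.4000, 1.1000) → max |·| = 1.1000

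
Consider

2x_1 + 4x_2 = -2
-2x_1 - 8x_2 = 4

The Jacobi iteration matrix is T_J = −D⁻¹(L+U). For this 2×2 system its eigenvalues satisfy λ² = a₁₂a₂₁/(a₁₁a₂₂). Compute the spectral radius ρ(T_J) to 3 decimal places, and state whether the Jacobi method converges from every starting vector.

a₁₂a₂₁/(a₁₁a₂₂) = (4)·(-2) / ((2)·(-8)) = 0.500000
ρ = √|0.500000| = √0.500000 = 0.707
ρ < 1, so Jacobi converges

0.707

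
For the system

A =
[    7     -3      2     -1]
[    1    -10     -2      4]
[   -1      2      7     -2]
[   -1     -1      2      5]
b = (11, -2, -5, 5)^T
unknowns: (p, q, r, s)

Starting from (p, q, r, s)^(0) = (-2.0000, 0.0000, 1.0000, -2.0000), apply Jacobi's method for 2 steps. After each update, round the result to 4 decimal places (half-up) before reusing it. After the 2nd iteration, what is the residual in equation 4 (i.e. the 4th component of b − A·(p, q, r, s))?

Iteration 1:
  p = (11 - (-3)·0.0000 - (2)·1.0000 - (-1)·-2.0000) / (7) = 1.0000
  q = (-2 - (1)·-2.0000 - (-2)·1.0000 - (4)·-2.0000) / (-10) = -1.0000
  r = (-5 - (-1)·-2.0000 - (2)·0.0000 - (-2)·-2.0000) / (7) = -1.5714
  s = (5 - (-1)·-2.0000 - (-1)·0.0000 - (2)·1.0000) / (5) = 0.2000
Iteration 2:
  p = (11 - (-3)·-1.0000 - (2)·-1.5714 - (-1)·0.2000) / (7) = 1.6204
  q = (-2 - (1)·1.0000 - (-2)·-1.5714 - (4)·0.2000) / (-10) = 0.6943
  r = (-5 - (-1)·1.0000 - (2)·-1.0000 - (-2)·0.2000) / (7) = -0.2286
  s = (5 - (-1)·1.0000 - (-1)·-1.0000 - (2)·-1.5714) / (5) = 1.6286
Residual b − A·x = (3.8259, -3.6490, 0.0892, -0.3711)

-0.3711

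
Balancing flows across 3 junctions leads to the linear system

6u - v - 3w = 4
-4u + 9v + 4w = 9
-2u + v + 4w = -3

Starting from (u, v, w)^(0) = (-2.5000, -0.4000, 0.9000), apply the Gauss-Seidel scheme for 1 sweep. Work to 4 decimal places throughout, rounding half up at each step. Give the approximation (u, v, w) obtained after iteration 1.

(1.0500, 1.0667, -0.4917)

Iteration 1:
  u = (4 - (-1)·-0.4000 - (-3)·0.9000) / (6) = 1.0500
  v = (9 - (-4)·1.0500 - (4)·0.9000) / (9) = 1.0667
  w = (-3 - (-2)·1.0500 - (1)·1.0667) / (4) = -0.4917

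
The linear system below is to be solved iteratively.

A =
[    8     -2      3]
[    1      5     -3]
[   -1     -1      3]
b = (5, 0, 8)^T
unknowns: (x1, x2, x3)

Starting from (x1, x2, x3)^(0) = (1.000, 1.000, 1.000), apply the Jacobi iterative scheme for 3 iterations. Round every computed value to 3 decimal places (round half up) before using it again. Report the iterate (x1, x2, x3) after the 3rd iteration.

(-0.013, 1.885, 3.125)

Iteration 1:
  x1 = (5 - (-2)·1.000 - (3)·1.000) / (8) = 0.500
  x2 = (0 - (1)·1.000 - (-3)·1.000) / (5) = 0.400
  x3 = (8 - (-1)·1.000 - (-1)·1.000) / (3) = 3.333
Iteration 2:
  x1 = (5 - (-2)·0.400 - (3)·3.333) / (8) = -0.525
  x2 = (0 - (1)·0.500 - (-3)·3.333) / (5) = 1.900
  x3 = (8 - (-1)·0.500 - (-1)·0.400) / (3) = 2.967
Iteration 3:
  x1 = (5 - (-2)·1.900 - (3)·2.967) / (8) = -0.013
  x2 = (0 - (1)·-0.525 - (-3)·2.967) / (5) = 1.885
  x3 = (8 - (-1)·-0.525 - (-1)·1.900) / (3) = 3.125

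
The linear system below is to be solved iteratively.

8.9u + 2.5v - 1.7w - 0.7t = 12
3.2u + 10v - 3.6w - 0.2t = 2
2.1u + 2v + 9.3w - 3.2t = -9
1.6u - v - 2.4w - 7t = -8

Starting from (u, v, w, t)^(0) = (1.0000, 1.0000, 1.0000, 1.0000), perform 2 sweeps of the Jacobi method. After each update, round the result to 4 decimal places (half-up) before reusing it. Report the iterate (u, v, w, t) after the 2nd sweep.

(1.1416, -0.5934, -1.0208, 1.7763)

Iteration 1:
  u = (12 - (2.5)·1.0000 - (-1.7)·1.0000 - (-0.7)·1.0000) / (8.9) = 1.3371
  v = (2 - (3.2)·1.0000 - (-3.6)·1.0000 - (-0.2)·1.0000) / (10) = 0.2600
  w = (-9 - (2.1)·1.0000 - (2)·1.0000 - (-3.2)·1.0000) / (9.3) = -1.0645
  t = (-8 - (1.6)·1.0000 - (-1)·1.0000 - (-2.4)·1.0000) / (-7) = 0.8857
Iteration 2:
  u = (12 - (2.5)·0.2600 - (-1.7)·-1.0645 - (-0.7)·0.8857) / (8.9) = 1.1416
  v = (2 - (3.2)·1.3371 - (-3.6)·-1.0645 - (-0.2)·0.8857) / (10) = -0.5934
  w = (-9 - (2.1)·1.3371 - (2)·0.2600 - (-3.2)·0.8857) / (9.3) = -1.0208
  t = (-8 - (1.6)·1.3371 - (-1)·0.2600 - (-2.4)·-1.0645) / (-7) = 1.7763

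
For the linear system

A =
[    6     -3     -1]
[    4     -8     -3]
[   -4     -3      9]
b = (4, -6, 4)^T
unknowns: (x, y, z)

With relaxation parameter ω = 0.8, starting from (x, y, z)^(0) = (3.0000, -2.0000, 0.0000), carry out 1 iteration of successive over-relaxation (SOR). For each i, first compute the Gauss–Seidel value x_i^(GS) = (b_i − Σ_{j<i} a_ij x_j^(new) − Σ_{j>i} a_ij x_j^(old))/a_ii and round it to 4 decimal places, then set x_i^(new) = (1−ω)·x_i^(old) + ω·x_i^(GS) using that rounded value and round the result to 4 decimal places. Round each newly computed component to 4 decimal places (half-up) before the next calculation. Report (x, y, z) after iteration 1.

Iteration 1:
  x: GS value = (4 - (-3)·-2.0000 - (-1)·0.0000) / (6) = -0.3333;  x ← (1−ω)·3.0000 + ω·-0.3333 = 0.3334
  y: GS value = (-6 - (4)·0.3334 - (-3)·0.0000) / (-8) = 0.9167;  y ← (1−ω)·-2.0000 + ω·0.9167 = 0.3334
  z: GS value = (4 - (-4)·0.3334 - (-3)·0.3334) / (9) = 0.7038;  z ← (1−ω)·0.0000 + ω·0.7038 = 0.5630

(0.3334, 0.3334, 0.5630)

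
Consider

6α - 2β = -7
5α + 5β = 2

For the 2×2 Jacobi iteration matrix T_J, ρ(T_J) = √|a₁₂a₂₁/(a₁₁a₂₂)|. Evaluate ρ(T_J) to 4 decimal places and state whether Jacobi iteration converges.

0.5774

a₁₂a₂₁/(a₁₁a₂₂) = (-2)·(5) / ((6)·(5)) = -0.333333
ρ = √|-0.333333| = √0.333333 = 0.5774
ρ < 1, so Jacobi converges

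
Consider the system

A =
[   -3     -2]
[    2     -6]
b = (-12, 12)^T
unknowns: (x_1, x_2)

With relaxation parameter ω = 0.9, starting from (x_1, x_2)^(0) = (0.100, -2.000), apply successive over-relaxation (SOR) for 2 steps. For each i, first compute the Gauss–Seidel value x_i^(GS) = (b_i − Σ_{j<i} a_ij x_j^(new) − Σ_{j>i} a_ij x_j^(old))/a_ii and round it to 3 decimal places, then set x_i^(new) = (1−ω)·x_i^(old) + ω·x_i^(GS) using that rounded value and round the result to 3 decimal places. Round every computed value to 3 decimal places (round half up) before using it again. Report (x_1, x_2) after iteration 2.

Iteration 1:
  x_1: GS value = (-12 - (-2)·-2.000) / (-3) = 5.333;  x_1 ← (1−ω)·0.100 + ω·5.333 = 4.810
  x_2: GS value = (12 - (2)·4.810) / (-6) = -0.397;  x_2 ← (1−ω)·-2.000 + ω·-0.397 = -0.557
Iteration 2:
  x_1: GS value = (-12 - (-2)·-0.557) / (-3) = 4.371;  x_1 ← (1−ω)·4.810 + ω·4.371 = 4.415
  x_2: GS value = (12 - (2)·4.415) / (-6) = -0.528;  x_2 ← (1−ω)·-0.557 + ω·-0.528 = -0.531

(4.415, -0.531)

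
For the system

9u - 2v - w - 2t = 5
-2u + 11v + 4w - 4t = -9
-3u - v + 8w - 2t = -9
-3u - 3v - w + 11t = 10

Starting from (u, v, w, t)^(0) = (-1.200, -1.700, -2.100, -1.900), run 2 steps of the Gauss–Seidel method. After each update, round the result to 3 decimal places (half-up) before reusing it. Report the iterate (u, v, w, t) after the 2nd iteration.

Iteration 1:
  u = (5 - (-2)·-1.700 - (-1)·-2.100 - (-2)·-1.900) / (9) = -0.478
  v = (-9 - (-2)·-0.478 - (4)·-2.100 - (-4)·-1.900) / (11) = -0.832
  w = (-9 - (-3)·-0.478 - (-1)·-0.832 - (-2)·-1.900) / (8) = -1.883
  t = (10 - (-3)·-0.478 - (-3)·-0.832 - (-1)·-1.883) / (11) = 0.381
Iteration 2:
  u = (5 - (-2)·-0.832 - (-1)·-1.883 - (-2)·0.381) / (9) = 0.246
  v = (-9 - (-2)·0.246 - (4)·-1.883 - (-4)·0.381) / (11) = 0.050
  w = (-9 - (-3)·0.246 - (-1)·0.050 - (-2)·0.381) / (8) = -0.931
  t = (10 - (-3)·0.246 - (-3)·0.050 - (-1)·-0.931) / (11) = 0.905

(0.246, 0.050, -0.931, 0.905)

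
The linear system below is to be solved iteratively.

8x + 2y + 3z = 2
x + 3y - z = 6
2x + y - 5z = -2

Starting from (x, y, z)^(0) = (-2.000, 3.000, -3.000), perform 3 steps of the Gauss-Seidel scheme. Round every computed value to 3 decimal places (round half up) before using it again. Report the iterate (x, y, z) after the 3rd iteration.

(-0.627, 2.466, 0.642)

Iteration 1:
  x = (2 - (2)·3.000 - (3)·-3.000) / (8) = 0.625
  y = (6 - (1)·0.625 - (-1)·-3.000) / (3) = 0.792
  z = (-2 - (2)·0.625 - (1)·0.792) / (-5) = 0.808
Iteration 2:
  x = (2 - (2)·0.792 - (3)·0.808) / (8) = -0.251
  y = (6 - (1)·-0.251 - (-1)·0.808) / (3) = 2.353
  z = (-2 - (2)·-0.251 - (1)·2.353) / (-5) = 0.770
Iteration 3:
  x = (2 - (2)·2.353 - (3)·0.770) / (8) = -0.627
  y = (6 - (1)·-0.627 - (-1)·0.770) / (3) = 2.466
  z = (-2 - (2)·-0.627 - (1)·2.466) / (-5) = 0.642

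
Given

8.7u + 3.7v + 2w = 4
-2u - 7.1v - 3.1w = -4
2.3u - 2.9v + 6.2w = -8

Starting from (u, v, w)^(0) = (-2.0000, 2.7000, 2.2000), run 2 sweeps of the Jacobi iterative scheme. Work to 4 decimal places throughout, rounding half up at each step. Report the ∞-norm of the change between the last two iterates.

Iteration 1:
  u = (4 - (3.7)·2.7000 - (2)·2.2000) / (8.7) = -1.1943
  v = (-4 - (-2)·-2.0000 - (-3.1)·2.2000) / (-7.1) = 0.1662
  w = (-8 - (2.3)·-2.0000 - (-2.9)·2.7000) / (6.2) = 0.7145
Iteration 2:
  u = (4 - (3.7)·0.1662 - (2)·0.7145) / (8.7) = 0.2248
  v = (-4 - (-2)·-1.1943 - (-3.1)·0.7145) / (-7.1) = 0.5878
  w = (-8 - (2.3)·-1.1943 - (-2.9)·0.1662) / (6.2) = -0.7695
Change: (1.4191, 0.4216, -1.4840) → max |·| = 1.4840

1.4840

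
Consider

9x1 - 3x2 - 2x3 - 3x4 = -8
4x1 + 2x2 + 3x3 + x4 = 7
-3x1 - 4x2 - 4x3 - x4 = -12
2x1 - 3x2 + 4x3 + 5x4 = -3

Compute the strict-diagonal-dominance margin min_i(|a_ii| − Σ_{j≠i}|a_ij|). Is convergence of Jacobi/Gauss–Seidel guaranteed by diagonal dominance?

row 1: |9| − (3+2+3) = 1
row 2: |2| − (4+3+1) = -6
row 3: |-4| − (3+4+1) = -4
row 4: |5| − (2+3+4) = -4
minimum over rows = -6 → not strictly diagonally dominant

-6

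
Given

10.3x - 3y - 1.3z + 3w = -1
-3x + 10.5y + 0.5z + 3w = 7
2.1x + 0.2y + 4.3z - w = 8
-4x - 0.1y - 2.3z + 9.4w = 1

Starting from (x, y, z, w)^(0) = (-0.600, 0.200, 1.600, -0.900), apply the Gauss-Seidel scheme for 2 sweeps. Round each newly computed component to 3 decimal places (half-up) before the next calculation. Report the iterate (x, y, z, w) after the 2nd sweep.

(0.175, 0.467, 1.902, 0.651)

Iteration 1:
  x = (-1 - (-3)·0.200 - (-1.3)·1.600 - (3)·-0.900) / (10.3) = 0.425
  y = (7 - (-3)·0.425 - (0.5)·1.600 - (3)·-0.900) / (10.5) = 0.969
  z = (8 - (2.1)·0.425 - (0.2)·0.969 - (-1)·-0.900) / (4.3) = 1.399
  w = (1 - (-4)·0.425 - (-0.1)·0.969 - (-2.3)·1.399) / (9.4) = 0.640
Iteration 2:
  x = (-1 - (-3)·0.969 - (-1.3)·1.399 - (3)·0.640) / (10.3) = 0.175
  y = (7 - (-3)·0.175 - (0.5)·1.399 - (3)·0.640) / (10.5) = 0.467
  z = (8 - (2.1)·0.175 - (0.2)·0.467 - (-1)·0.640) / (4.3) = 1.902
  w = (1 - (-4)·0.175 - (-0.1)·0.467 - (-2.3)·1.902) / (9.4) = 0.651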